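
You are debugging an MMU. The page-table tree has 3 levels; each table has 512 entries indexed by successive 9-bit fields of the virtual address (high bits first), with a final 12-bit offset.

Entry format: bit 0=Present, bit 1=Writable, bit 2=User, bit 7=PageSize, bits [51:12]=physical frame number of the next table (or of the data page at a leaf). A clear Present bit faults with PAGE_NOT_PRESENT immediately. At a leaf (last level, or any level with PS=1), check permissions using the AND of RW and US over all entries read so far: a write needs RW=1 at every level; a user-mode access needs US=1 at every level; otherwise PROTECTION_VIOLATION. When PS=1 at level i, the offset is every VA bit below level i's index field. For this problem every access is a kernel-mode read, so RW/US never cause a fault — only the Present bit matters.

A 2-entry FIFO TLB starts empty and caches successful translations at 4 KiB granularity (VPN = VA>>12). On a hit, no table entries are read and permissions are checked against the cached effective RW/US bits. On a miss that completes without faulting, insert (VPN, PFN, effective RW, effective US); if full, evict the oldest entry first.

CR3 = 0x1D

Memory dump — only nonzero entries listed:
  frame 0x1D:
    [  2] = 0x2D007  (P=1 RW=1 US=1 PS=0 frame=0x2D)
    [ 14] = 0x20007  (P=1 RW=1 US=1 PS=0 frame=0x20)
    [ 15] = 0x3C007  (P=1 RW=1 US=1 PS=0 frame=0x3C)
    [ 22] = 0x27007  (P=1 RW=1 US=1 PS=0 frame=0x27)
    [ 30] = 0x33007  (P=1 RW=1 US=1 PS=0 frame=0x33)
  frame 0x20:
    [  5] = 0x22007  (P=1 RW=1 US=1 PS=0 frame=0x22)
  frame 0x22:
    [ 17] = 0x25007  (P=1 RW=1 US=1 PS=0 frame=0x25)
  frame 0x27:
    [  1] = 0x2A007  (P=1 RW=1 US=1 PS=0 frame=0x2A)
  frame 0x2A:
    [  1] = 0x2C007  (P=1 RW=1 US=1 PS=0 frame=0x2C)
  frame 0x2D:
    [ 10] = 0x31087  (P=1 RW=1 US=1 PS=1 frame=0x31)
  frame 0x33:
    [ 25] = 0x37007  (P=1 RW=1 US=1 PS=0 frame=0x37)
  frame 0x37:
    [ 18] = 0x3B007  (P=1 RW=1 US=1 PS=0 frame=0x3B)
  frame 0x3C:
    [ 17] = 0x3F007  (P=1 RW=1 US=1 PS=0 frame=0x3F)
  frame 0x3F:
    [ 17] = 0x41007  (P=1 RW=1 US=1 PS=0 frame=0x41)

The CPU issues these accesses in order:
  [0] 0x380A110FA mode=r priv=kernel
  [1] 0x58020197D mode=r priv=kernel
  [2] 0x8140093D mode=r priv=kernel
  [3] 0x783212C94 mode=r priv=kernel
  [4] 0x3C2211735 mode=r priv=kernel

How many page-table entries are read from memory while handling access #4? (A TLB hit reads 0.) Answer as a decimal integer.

Walk each access:
#0 VA=0x380A110FA (r,kernel):
  [0] read 0x1D idx=14: raw=0x20007 flags P=1 W=1 U=1 S=0
  [1] read 0x20 idx=5: raw=0x22007 flags P=1 W=1 U=1 S=0
  [2] read 0x22 idx=17: raw=0x25007 flags P=1 W=1 U=1 S=0
  → PA=0x250FA  (3 entries read)
#1 VA=0x58020197D (r,kernel):
  [0] read 0x1D idx=22: raw=0x27007 flags P=1 W=1 U=1 S=0
  [1] read 0x27 idx=1: raw=0x2A007 flags P=1 W=1 U=1 S=0
  [2] read 0x2A idx=1: raw=0x2C007 flags P=1 W=1 U=1 S=0
  → PA=0x2C97D  (3 entries read)
#2 VA=0x8140093D (r,kernel):
  [0] read 0x1D idx=2: raw=0x2D007 flags P=1 W=1 U=1 S=0
  [1] read 0x2D idx=10: raw=0x31087 flags P=1 W=1 U=1 S=1
  → PA=0x3193D (huge @L1)  (2 entries read)
#3 VA=0x783212C94 (r,kernel):
  [0] read 0x1D idx=30: raw=0x33007 flags P=1 W=1 U=1 S=0
  [1] read 0x33 idx=25: raw=0x37007 flags P=1 W=1 U=1 S=0
  [2] read 0x37 idx=18: raw=0x3B007 flags P=1 W=1 U=1 S=0
  → PA=0x3BC94  (3 entries read)
#4 VA=0x3C2211735 (r,kernel):
  [0] read 0x1D idx=15: raw=0x3C007 flags P=1 W=1 U=1 S=0
  [1] read 0x3C idx=17: raw=0x3F007 flags P=1 W=1 U=1 S=0
  [2] read 0x3F idx=17: raw=0x41007 flags P=1 W=1 U=1 S=0
  → PA=0x41735  (3 entries read)

Entries read for #4: 3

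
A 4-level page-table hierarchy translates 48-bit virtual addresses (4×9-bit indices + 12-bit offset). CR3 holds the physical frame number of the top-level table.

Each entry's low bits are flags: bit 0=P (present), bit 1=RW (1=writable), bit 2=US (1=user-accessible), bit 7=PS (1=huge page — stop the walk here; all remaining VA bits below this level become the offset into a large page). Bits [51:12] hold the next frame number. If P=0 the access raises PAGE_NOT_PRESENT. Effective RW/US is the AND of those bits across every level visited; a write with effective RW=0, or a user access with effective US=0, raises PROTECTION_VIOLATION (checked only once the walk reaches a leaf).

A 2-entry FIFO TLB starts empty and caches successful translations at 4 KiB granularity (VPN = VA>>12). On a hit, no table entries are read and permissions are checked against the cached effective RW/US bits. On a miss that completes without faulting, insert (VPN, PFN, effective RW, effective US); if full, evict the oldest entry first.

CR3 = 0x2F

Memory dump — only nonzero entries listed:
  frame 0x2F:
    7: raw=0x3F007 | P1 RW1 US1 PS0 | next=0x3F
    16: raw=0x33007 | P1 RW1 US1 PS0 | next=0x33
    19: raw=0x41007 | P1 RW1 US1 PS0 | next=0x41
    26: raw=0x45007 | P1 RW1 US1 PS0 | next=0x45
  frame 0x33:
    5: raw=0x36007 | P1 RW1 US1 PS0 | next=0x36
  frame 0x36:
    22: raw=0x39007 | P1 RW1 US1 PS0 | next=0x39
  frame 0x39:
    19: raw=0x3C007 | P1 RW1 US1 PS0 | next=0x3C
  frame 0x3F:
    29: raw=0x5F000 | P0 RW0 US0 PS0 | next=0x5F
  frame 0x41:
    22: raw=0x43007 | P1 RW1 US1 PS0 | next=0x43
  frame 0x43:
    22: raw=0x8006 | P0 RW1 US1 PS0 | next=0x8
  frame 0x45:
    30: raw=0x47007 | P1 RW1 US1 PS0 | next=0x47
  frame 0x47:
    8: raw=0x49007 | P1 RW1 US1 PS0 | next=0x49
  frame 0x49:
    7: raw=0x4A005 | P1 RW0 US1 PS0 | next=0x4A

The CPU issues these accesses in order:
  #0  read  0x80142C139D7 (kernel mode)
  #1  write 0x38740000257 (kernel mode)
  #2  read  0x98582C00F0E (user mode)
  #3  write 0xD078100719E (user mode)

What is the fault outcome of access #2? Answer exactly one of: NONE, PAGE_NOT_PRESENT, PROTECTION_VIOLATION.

Walk each access:
#0 VA=0x80142C139D7 (r,kernel):
  L0 @0x2F[16] → 0x33007  P=1,RW=1,US=1,PS=0
  L1 @0x33[5] → 0x36007  P=1,RW=1,US=1,PS=0
  L2 @0x36[22] → 0x39007  P=1,RW=1,US=1,PS=0
  L3 @0x39[19] → 0x3C007  P=1,RW=1,US=1,PS=0
  ⇒ phys 0x3C9D7  [4 reads]
#1 VA=0x38740000257 (w,kernel):
  L0 @0x2F[7] → 0x3F007  P=1,RW=1,US=1,PS=0
  L1 @0x3F[29] → 0x5F000  P=0,RW=0,US=0,PS=0
  → PAGE_NOT_PRESENT  (2 entries read)
#2 VA=0x98582C00F0E (r,user):
  L0 @0x2F[19] → 0x41007  P=1,RW=1,US=1,PS=0
  L1 @0x41[22] → 0x43007  P=1,RW=1,US=1,PS=0
  L2 @0x43[22] → 0x8006  P=0,RW=1,US=1,PS=0
  → PAGE_NOT_PRESENT  (3 entries read)
#3 VA=0xD078100719E (w,user):
  L0 @0x2F[26] → 0x45007  P=1,RW=1,US=1,PS=0
  L1 @0x45[30] → 0x47007  P=1,RW=1,US=1,PS=0
  L2 @0x47[8] → 0x49007  P=1,RW=1,US=1,PS=0
  L3 @0x49[7] → 0x4A005  P=1,RW=0,US=1,PS=0
  → PROTECTION_VIOLATION  (4 entries read)

Access #2 fault: PAGE_NOT_PRESENT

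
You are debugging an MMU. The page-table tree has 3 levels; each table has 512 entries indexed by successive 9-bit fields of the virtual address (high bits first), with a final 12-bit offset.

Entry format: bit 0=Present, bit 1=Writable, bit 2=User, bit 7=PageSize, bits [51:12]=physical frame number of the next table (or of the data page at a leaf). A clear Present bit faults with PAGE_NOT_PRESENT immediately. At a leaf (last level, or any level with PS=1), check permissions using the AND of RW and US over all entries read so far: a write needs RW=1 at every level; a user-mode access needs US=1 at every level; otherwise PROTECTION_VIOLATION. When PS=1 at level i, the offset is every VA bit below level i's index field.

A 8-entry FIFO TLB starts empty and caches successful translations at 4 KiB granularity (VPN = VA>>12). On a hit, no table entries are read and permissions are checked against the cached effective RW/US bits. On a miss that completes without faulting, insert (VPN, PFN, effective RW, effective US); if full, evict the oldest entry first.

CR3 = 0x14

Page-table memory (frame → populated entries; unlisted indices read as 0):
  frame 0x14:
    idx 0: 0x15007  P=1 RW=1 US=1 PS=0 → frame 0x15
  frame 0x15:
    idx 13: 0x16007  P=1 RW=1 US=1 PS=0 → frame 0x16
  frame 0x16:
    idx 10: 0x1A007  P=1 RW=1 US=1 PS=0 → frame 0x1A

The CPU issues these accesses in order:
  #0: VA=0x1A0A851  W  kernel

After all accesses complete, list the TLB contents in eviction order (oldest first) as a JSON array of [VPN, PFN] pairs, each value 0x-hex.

Walk each access:
#0 VA=0x1A0A851 (w,kernel):
  L0: frame=0x14 idx=0 entry=0x15007 [P=1 RW=1 US=1 PS=0]
  L1: frame=0x15 idx=13 entry=0x16007 [P=1 RW=1 US=1 PS=0]
  L2: frame=0x16 idx=10 entry=0x1A007 [P=1 RW=1 US=1 PS=0]
  ✓ 0x1A851  — 3 lookups

TLB: [["0x1A0A", "0x1A"]]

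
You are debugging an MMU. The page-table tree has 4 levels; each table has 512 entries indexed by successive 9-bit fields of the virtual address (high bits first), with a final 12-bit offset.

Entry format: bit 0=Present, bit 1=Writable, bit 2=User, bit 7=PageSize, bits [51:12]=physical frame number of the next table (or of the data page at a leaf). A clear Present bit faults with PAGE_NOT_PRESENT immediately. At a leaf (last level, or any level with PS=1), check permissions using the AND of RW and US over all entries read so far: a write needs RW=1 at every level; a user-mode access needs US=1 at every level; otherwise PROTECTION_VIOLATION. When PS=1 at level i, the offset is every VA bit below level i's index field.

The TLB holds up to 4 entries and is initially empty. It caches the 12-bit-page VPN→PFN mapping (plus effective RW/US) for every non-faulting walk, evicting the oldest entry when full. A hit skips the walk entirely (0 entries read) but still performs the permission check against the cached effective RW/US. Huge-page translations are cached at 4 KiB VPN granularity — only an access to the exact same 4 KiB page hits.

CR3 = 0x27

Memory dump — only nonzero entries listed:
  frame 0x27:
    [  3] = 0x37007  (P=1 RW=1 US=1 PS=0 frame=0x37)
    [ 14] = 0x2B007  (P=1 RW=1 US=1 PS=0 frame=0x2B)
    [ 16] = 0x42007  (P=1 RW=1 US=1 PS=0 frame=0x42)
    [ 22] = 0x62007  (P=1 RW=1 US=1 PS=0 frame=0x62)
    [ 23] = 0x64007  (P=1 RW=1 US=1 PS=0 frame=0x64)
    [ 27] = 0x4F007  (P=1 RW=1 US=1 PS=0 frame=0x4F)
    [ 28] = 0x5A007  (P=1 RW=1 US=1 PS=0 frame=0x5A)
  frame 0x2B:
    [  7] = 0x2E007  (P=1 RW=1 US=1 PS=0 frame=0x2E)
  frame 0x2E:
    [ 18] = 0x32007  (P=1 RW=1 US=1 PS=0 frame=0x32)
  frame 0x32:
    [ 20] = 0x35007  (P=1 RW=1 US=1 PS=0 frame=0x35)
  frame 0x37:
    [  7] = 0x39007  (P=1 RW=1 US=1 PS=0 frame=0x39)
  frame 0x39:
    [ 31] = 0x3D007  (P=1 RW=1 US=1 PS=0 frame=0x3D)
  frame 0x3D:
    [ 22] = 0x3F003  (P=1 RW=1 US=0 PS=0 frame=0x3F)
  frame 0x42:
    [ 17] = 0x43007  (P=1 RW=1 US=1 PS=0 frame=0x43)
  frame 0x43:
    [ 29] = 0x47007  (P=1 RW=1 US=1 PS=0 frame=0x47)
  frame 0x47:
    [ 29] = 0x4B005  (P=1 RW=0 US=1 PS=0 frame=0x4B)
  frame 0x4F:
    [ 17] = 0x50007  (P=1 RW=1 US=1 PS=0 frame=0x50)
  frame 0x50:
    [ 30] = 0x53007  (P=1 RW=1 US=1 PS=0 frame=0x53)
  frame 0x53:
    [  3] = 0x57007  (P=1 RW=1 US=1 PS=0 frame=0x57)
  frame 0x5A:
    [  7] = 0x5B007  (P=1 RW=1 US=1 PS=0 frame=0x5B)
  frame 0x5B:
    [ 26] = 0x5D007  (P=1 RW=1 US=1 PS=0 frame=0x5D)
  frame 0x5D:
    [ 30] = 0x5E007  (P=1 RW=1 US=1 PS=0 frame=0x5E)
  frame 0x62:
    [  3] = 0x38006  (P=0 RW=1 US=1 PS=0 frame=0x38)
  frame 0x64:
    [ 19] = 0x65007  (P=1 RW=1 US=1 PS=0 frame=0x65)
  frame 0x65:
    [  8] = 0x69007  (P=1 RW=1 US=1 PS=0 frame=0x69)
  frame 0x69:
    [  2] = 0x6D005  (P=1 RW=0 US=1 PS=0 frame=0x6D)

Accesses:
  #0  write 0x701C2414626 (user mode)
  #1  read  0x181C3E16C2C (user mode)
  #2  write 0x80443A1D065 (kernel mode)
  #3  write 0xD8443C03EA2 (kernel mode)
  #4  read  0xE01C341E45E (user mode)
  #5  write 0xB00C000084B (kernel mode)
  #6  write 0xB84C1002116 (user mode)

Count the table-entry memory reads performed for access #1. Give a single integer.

Trace:
#0 VA=0x701C2414626 (w,user):
  L0: frame=0x27 idx=14 entry=0x2B007 [P=1 RW=1 US=1 PS=0]
  L1: frame=0x2B idx=7 entry=0x2E007 [P=1 RW=1 US=1 PS=0]
  L2: frame=0x2E idx=18 entry=0x32007 [P=1 RW=1 US=1 PS=0]
  L3: frame=0x32 idx=20 entry=0x35007 [P=1 RW=1 US=1 PS=0]
  ⇒ phys 0x35626  [4 reads]
#1 VA=0x181C3E16C2C (r,user):
  L0: frame=0x27 idx=3 entry=0x37007 [P=1 RW=1 US=1 PS=0]
  L1: frame=0x37 idx=7 entry=0x39007 [P=1 RW=1 US=1 PS=0]
  L2: frame=0x39 idx=31 entry=0x3D007 [P=1 RW=1 US=1 PS=0]
  L3: frame=0x3D idx=22 entry=0x3F003 [P=1 RW=1 US=0 PS=0]
  ⇒ fault: PROTECTION_VIOLATION  — 4 lookups
#2 VA=0x80443A1D065 (w,kernel):
  L0: frame=0x27 idx=16 entry=0x42007 [P=1 RW=1 US=1 PS=0]
  L1: frame=0x42 idx=17 entry=0x43007 [P=1 RW=1 US=1 PS=0]
  L2: frame=0x43 idx=29 entry=0x47007 [P=1 RW=1 US=1 PS=0]
  L3: frame=0x47 idx=29 entry=0x4B005 [P=1 RW=0 US=1 PS=0]
  ⇒ fault: PROTECTION_VIOLATION  — 4 lookups
#3 VA=0xD8443C03EA2 (w,kernel):
  L0: frame=0x27 idx=27 entry=0x4F007 [P=1 RW=1 US=1 PS=0]
  L1: frame=0x4F idx=17 entry=0x50007 [P=1 RW=1 US=1 PS=0]
  L2: frame=0x50 idx=30 entry=0x53007 [P=1 RW=1 US=1 PS=0]
  L3: frame=0x53 idx=3 entry=0x57007 [P=1 RW=1 US=1 PS=0]
  ⇒ phys 0x57EA2  [4 reads]
#4 VA=0xE01C341E45E (r,user):
  L0: frame=0x27 idx=28 entry=0x5A007 [P=1 RW=1 US=1 PS=0]
  L1: frame=0x5A idx=7 entry=0x5B007 [P=1 RW=1 US=1 PS=0]
  L2: frame=0x5B idx=26 entry=0x5D007 [P=1 RW=1 US=1 PS=0]
  L3: frame=0x5D idx=30 entry=0x5E007 [P=1 RW=1 US=1 PS=0]
  ⇒ phys 0x5E45E  [4 reads]
#5 VA=0xB00C000084B (w,kernel):
  L0: frame=0x27 idx=22 entry=0x62007 [P=1 RW=1 US=1 PS=0]
  L1: frame=0x62 idx=3 entry=0x38006 [P=0 RW=1 US=1 PS=0]
  ⇒ fault: PAGE_NOT_PRESENT  — 2 lookups
#6 VA=0xB84C1002116 (w,user):
  L0: frame=0x27 idx=23 entry=0x64007 [P=1 RW=1 US=1 PS=0]
  L1: frame=0x64 idx=19 entry=0x65007 [P=1 RW=1 US=1 PS=0]
  L2: frame=0x65 idx=8 entry=0x69007 [P=1 RW=1 US=1 PS=0]
  L3: frame=0x69 idx=2 entry=0x6D005 [P=1 RW=0 US=1 PS=0]
  ⇒ fault: PROTECTION_VIOLATION  — 4 lookups

Entries read for #1: 4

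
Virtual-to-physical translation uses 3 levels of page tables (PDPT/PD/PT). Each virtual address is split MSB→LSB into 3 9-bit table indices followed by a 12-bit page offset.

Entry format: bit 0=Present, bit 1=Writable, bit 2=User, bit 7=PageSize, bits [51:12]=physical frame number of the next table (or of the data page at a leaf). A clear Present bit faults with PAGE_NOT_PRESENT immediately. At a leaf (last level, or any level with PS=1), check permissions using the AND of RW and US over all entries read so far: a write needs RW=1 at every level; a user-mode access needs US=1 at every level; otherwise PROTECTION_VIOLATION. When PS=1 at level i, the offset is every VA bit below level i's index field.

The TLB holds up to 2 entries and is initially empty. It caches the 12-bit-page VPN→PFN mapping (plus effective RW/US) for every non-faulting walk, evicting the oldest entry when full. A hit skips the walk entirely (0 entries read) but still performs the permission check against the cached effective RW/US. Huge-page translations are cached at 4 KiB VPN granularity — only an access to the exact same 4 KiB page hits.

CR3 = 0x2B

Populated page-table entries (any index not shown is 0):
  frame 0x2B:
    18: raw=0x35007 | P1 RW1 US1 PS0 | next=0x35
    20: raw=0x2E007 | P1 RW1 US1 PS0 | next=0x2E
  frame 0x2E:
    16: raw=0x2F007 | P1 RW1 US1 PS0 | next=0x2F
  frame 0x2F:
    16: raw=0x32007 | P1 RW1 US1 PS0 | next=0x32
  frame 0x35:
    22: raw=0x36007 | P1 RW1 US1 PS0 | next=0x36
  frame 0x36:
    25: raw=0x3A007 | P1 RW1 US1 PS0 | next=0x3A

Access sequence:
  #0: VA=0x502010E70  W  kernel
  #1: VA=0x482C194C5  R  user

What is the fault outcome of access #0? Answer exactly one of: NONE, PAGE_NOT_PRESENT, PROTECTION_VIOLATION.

Walk each access:
#0 VA=0x502010E70 (w,kernel):
  L0 @0x2B[20] → 0x2E007  P=1,RW=1,US=1,PS=0
  L1 @0x2E[16] → 0x2F007  P=1,RW=1,US=1,PS=0
  L2 @0x2F[16] → 0x32007  P=1,RW=1,US=1,PS=0
  → PA=0x32E70  (3 entries read)
#1 VA=0x482C194C5 (r,user):
  L0 @0x2B[18] → 0x35007  P=1,RW=1,US=1,PS=0
  L1 @0x35[22] → 0x36007  P=1,RW=1,US=1,PS=0
  L2 @0x36[25] → 0x3A007  P=1,RW=1,US=1,PS=0
  → PA=0x3A4C5  (3 entries read)

Access #0 fault: NONE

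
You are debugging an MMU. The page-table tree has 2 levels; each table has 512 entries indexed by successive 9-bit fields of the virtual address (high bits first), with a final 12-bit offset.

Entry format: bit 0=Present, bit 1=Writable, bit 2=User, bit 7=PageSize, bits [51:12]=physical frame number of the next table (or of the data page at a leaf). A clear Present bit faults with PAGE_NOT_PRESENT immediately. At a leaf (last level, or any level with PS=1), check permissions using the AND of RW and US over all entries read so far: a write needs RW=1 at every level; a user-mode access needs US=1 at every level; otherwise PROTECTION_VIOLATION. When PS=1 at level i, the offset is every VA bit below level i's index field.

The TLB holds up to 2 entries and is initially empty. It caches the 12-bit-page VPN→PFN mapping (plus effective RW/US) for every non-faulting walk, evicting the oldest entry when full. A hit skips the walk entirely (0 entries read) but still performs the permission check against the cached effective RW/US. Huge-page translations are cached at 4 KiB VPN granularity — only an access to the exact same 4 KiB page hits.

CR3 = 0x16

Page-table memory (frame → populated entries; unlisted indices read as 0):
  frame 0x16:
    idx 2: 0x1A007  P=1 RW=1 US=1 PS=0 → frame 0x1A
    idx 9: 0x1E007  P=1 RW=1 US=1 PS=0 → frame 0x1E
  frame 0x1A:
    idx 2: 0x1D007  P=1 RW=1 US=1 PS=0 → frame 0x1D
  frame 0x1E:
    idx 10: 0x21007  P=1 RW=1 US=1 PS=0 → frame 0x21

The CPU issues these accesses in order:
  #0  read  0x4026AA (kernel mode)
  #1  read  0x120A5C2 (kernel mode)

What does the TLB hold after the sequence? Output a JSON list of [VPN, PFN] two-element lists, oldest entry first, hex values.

Per-access translation:
#0 VA=0x4026AA (r,kernel):
  lvl0: tbl 0x16, slot 2 ⇒ 0x1A007 (P1/RW1/US1/PS0)
  lvl1: tbl 0x1A, slot 2 ⇒ 0x1D007 (P1/RW1/US1/PS0)
  → PA=0x1D6AA  (2 entries read)
#1 VA=0x120A5C2 (r,kernel):
  lvl0: tbl 0x16, slot 9 ⇒ 0x1E007 (P1/RW1/US1/PS0)
  lvl1: tbl 0x1E, slot 10 ⇒ 0x21007 (P1/RW1/US1/PS0)
  → PA=0x215C2  (2 entries read)

TLB: [["0x402", "0x1D"], ["0x120A", "0x21"]]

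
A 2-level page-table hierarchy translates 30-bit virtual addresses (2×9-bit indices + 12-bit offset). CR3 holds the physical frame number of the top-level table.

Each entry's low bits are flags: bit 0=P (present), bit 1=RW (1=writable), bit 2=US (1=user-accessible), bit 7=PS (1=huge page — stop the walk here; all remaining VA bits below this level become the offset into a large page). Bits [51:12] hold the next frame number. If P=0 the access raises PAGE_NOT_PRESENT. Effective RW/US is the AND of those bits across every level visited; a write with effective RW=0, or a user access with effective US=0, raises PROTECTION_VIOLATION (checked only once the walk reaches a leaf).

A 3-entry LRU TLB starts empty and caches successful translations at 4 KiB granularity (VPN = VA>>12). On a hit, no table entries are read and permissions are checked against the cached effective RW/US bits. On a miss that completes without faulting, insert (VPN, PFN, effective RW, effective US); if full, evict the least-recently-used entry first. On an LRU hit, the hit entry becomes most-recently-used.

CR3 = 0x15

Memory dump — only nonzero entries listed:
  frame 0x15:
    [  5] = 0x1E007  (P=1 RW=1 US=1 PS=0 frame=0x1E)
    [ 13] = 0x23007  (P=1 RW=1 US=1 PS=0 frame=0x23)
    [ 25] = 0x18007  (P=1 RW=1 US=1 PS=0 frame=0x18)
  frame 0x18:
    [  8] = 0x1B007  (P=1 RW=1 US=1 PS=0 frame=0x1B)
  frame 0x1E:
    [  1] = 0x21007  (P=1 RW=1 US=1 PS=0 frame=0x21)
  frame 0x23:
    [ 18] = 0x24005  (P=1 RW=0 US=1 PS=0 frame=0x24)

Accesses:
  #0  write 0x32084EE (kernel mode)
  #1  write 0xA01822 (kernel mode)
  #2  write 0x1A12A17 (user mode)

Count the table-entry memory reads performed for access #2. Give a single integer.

Per-access translation:
#0 VA=0x32084EE (w,kernel):
  L0 @0x15[25] → 0x18007  P=1,RW=1,US=1,PS=0
  L1 @0x18[8] → 0x1B007  P=1,RW=1,US=1,PS=0
  → PA=0x1B4EE  (2 entries read)
#1 VA=0xA01822 (w,kernel):
  L0 @0x15[5] → 0x1E007  P=1,RW=1,US=1,PS=0
  L1 @0x1E[1] → 0x21007  P=1,RW=1,US=1,PS=0
  → PA=0x21822  (2 entries read)
#2 VA=0x1A12A17 (w,user):
  L0 @0x15[13] → 0x23007  P=1,RW=1,US=1,PS=0
  L1 @0x23[18] → 0x24005  P=1,RW=0,US=1,PS=0
  ⇒ fault: PROTECTION_VIOLATION  — 2 lookups

Entries read for #2: 2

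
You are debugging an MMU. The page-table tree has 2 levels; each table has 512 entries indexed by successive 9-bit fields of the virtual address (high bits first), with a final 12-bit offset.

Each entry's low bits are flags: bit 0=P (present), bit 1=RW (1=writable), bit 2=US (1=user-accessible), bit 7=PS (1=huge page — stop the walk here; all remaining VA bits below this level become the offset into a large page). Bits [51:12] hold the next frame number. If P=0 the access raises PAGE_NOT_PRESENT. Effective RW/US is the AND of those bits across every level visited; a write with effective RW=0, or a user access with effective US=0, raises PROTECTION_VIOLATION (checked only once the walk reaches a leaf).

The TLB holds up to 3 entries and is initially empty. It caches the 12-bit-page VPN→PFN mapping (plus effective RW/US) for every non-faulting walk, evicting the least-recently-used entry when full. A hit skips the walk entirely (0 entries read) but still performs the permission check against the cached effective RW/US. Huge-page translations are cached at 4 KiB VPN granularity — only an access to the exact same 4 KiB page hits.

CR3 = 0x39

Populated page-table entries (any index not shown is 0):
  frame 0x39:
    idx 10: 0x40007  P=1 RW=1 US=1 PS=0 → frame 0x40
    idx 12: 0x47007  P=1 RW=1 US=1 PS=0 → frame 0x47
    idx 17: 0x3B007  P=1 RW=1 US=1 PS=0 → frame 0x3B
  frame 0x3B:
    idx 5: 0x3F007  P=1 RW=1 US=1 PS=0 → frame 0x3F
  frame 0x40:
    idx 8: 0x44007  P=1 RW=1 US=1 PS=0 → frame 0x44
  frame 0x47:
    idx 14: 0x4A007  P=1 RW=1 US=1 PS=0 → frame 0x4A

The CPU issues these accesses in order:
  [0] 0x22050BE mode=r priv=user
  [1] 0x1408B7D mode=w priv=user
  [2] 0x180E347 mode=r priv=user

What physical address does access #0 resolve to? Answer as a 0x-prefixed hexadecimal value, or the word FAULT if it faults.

Per-access translation:
#0 VA=0x22050BE (r,user):
  L0: frame=0x39 idx=17 entry=0x3B007 [P=1 RW=1 US=1 PS=0]
  L1: frame=0x3B idx=5 entry=0x3F007 [P=1 RW=1 US=1 PS=0]
  ✓ 0x3F0BE  — 2 lookups
#1 VA=0x1408B7D (w,user):
  L0: frame=0x39 idx=10 entry=0x40007 [P=1 RW=1 US=1 PS=0]
  L1: frame=0x40 idx=8 entry=0x44007 [P=1 RW=1 US=1 PS=0]
  ✓ 0x44B7D  — 2 lookups
#2 VA=0x180E347 (r,user):
  L0: frame=0x39 idx=12 entry=0x47007 [P=1 RW=1 US=1 PS=0]
  L1: frame=0x47 idx=14 entry=0x4A007 [P=1 RW=1 US=1 PS=0]
  ✓ 0x4A347  — 2 lookups

Access #0 PA: 0x3F0BE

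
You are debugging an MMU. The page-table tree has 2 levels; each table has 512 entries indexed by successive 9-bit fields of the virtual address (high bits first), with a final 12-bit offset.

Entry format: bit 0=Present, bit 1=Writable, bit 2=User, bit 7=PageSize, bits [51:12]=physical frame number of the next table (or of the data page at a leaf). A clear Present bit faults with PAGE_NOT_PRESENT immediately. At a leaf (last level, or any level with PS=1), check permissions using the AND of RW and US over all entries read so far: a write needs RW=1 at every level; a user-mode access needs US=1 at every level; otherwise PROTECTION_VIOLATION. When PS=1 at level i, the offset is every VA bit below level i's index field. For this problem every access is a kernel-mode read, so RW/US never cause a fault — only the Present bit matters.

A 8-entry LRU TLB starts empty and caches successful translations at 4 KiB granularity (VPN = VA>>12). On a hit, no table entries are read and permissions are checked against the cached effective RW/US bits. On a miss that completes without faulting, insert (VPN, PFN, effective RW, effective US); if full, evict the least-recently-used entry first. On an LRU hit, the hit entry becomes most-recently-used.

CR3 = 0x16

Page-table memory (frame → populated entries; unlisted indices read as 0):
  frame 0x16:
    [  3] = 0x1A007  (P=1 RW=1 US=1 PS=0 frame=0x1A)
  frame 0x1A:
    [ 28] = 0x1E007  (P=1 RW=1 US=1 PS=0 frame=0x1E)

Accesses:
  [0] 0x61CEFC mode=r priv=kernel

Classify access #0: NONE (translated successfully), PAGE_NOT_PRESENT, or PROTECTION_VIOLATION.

Walk each access:
#0 VA=0x61CEFC (r,kernel):
  [0] read 0x16 idx=3: raw=0x1A007 flags P=1 W=1 U=1 S=0
  [1] read 0x1A idx=28: raw=0x1E007 flags P=1 W=1 U=1 S=0
  → PA=0x1EEFC  (2 entries read)

Access #0 fault: NONE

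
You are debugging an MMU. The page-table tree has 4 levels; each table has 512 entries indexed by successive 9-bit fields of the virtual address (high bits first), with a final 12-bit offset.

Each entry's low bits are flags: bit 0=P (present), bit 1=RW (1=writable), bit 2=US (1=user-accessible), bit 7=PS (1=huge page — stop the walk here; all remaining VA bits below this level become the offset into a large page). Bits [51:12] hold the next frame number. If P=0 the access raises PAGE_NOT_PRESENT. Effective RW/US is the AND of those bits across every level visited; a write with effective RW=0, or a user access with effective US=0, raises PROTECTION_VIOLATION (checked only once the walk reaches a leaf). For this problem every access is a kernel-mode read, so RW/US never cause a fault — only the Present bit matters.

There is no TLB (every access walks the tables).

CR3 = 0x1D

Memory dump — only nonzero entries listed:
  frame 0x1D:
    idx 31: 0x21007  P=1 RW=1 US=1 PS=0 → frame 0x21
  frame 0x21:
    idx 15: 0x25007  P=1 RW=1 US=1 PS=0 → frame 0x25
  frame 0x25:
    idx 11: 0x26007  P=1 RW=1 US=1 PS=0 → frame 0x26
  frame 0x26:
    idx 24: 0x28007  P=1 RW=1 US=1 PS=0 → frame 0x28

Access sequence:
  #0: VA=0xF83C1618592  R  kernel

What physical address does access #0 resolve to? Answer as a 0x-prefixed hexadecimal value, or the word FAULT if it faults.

Trace:
#0 VA=0xF83C1618592 (r,kernel):
  L0: frame=0x1D idx=31 entry=0x21007 [P=1 RW=1 US=1 PS=0]
  L1: frame=0x21 idx=15 entry=0x25007 [P=1 RW=1 US=1 PS=0]
  L2: frame=0x25 idx=11 entry=0x26007 [P=1 RW=1 US=1 PS=0]
  L3: frame=0x26 idx=24 entry=0x28007 [P=1 RW=1 US=1 PS=0]
  ✓ 0x28592  — 4 lookups

Access #0 PA: 0x28592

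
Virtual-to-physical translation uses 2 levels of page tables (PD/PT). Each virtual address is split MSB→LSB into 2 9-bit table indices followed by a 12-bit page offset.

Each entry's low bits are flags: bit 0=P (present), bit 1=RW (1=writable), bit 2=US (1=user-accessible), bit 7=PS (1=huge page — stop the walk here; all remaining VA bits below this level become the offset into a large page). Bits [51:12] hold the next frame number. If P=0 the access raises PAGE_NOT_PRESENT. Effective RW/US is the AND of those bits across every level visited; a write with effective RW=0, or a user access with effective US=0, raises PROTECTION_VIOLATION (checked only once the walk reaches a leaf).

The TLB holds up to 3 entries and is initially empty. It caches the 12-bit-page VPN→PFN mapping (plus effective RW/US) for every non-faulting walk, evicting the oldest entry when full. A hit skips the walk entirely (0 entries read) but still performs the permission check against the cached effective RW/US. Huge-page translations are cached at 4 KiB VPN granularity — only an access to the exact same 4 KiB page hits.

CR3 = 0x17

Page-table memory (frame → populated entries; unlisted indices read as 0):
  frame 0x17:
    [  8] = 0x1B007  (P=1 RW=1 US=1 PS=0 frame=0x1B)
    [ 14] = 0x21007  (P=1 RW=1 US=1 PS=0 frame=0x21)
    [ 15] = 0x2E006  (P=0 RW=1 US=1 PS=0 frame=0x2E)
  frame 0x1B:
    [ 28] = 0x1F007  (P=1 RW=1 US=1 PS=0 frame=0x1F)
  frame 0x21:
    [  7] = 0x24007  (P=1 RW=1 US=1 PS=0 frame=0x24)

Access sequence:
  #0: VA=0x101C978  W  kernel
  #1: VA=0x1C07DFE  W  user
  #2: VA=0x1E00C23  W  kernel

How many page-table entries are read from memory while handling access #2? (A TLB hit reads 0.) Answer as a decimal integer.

Per-access translation:
#0 VA=0x101C978 (w,kernel):
  L0: frame=0x17 idx=8 entry=0x1B007 [P=1 RW=1 US=1 PS=0]
  L1: frame=0x1B idx=28 entry=0x1F007 [P=1 RW=1 US=1 PS=0]
  ⇒ phys 0x1F978  [2 reads]
#1 VA=0x1C07DFE (w,user):
  L0: frame=0x17 idx=14 entry=0x21007 [P=1 RW=1 US=1 PS=0]
  L1: frame=0x21 idx=7 entry=0x24007 [P=1 RW=1 US=1 PS=0]
  ⇒ phys 0x24DFE  [2 reads]
#2 VA=0x1E00C23 (w,kernel):
  L0: frame=0x17 idx=15 entry=0x2E006 [P=0 RW=1 US=1 PS=0]
  → PAGE_NOT_PRESENT  (1 entries read)

Entries read for #2: 1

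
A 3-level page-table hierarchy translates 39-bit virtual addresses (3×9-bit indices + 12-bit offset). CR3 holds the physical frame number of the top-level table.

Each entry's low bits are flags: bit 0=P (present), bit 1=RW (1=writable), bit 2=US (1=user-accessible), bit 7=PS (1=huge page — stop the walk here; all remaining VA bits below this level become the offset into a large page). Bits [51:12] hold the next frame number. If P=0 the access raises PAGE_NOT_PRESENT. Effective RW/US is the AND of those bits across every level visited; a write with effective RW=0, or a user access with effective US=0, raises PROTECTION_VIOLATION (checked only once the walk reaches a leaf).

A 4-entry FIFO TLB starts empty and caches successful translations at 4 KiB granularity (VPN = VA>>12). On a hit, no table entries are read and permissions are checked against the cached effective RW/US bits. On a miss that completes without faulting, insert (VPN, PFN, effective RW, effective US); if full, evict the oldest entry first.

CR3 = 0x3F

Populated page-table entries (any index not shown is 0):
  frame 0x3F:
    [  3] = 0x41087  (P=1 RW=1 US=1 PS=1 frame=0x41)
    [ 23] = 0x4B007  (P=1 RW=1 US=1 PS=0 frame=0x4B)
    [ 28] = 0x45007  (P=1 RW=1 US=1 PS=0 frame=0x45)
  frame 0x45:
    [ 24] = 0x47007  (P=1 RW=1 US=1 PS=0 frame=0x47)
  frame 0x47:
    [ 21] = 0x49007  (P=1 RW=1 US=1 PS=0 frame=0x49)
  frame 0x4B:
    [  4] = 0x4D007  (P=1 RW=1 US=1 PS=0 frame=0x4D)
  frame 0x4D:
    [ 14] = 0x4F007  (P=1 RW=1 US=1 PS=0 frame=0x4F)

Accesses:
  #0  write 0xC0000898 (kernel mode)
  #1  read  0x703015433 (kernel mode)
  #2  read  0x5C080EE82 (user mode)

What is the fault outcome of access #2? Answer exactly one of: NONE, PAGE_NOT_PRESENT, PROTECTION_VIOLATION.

Per-access translation:
#0 VA=0xC0000898 (w,kernel):
  [0] read 0x3F idx=3: raw=0x41087 flags P=1 W=1 U=1 S=1
  ⇒ phys 0x41898 (huge @L0)  [1 reads]
#1 VA=0x703015433 (r,kernel):
  [0] read 0x3F idx=28: raw=0x45007 flags P=1 W=1 U=1 S=0
  [1] read 0x45 idx=24: raw=0x47007 flags P=1 W=1 U=1 S=0
  [2] read 0x47 idx=21: raw=0x49007 flags P=1 W=1 U=1 S=0
  ⇒ phys 0x49433  [3 reads]
#2 VA=0x5C080EE82 (r,user):
  [0] read 0x3F idx=23: raw=0x4B007 flags P=1 W=1 U=1 S=0
  [1] read 0x4B idx=4: raw=0x4D007 flags P=1 W=1 U=1 S=0
  [2] read 0x4D idx=14: raw=0x4F007 flags P=1 W=1 U=1 S=0
  ⇒ phys 0x4FE82  [3 reads]

Access #2 fault: NONE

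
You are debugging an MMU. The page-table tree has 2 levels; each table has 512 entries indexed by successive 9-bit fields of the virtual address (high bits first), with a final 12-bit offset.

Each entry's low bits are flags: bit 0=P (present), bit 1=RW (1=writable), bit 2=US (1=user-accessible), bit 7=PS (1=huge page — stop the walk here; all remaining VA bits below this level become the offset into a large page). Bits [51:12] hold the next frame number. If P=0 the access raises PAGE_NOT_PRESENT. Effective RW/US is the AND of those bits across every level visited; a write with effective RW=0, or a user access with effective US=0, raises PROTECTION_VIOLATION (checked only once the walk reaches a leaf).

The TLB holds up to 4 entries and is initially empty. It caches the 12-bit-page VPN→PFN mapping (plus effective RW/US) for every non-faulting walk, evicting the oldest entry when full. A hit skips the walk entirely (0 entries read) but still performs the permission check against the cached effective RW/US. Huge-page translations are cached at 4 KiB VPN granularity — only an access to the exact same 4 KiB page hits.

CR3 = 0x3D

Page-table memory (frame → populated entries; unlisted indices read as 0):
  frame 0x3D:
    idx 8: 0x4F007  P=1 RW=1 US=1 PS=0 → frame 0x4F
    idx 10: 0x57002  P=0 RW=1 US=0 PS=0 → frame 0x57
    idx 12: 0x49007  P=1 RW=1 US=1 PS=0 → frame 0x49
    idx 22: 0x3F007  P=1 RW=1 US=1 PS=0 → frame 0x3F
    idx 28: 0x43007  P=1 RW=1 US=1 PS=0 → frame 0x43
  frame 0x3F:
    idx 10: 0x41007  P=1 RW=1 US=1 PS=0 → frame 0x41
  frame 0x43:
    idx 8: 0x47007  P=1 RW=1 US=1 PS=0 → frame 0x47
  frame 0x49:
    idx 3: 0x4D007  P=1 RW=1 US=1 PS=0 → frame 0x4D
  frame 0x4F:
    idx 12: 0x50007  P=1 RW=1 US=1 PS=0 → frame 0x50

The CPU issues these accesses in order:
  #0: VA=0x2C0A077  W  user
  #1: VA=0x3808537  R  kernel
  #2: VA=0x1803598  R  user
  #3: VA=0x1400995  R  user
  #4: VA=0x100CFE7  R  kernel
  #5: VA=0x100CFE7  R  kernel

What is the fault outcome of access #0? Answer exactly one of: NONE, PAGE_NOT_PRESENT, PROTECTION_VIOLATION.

Trace:
#0 VA=0x2C0A077 (w,user):
  lvl0: tbl 0x3D, slot 22 ⇒ 0x3F007 (P1/RW1/US1/PS0)
  lvl1: tbl 0x3F, slot 10 ⇒ 0x41007 (P1/RW1/US1/PS0)
  ⇒ phys 0x41077  [2 reads]
#1 VA=0x3808537 (r,kernel):
  lvl0: tbl 0x3D, slot 28 ⇒ 0x43007 (P1/RW1/US1/PS0)
  lvl1: tbl 0x43, slot 8 ⇒ 0x47007 (P1/RW1/US1/PS0)
  ⇒ phys 0x47537  [2 reads]
#2 VA=0x1803598 (r,user):
  lvl0: tbl 0x3D, slot 12 ⇒ 0x49007 (P1/RW1/US1/PS0)
  lvl1: tbl 0x49, slot 3 ⇒ 0x4D007 (P1/RW1/US1/PS0)
  ⇒ phys 0x4D598  [2 reads]
#3 VA=0x1400995 (r,user):
  lvl0: tbl 0x3D, slot 10 ⇒ 0x57002 (P0/RW1/US0/PS0)
  ✗ PAGE_NOT_PRESENT  [1 reads]
#4 VA=0x100CFE7 (r,kernel):
  lvl0: tbl 0x3D, slot 8 ⇒ 0x4F007 (P1/RW1/US1/PS0)
  lvl1: tbl 0x4F, slot 12 ⇒ 0x50007 (P1/RW1/US1/PS0)
  ⇒ phys 0x50FE7  [2 reads]
#5 VA=0x100CFE7 (r,kernel):
  TLB hit vpn=0x100C → PA=0x50FE7

Access #0 fault: NONE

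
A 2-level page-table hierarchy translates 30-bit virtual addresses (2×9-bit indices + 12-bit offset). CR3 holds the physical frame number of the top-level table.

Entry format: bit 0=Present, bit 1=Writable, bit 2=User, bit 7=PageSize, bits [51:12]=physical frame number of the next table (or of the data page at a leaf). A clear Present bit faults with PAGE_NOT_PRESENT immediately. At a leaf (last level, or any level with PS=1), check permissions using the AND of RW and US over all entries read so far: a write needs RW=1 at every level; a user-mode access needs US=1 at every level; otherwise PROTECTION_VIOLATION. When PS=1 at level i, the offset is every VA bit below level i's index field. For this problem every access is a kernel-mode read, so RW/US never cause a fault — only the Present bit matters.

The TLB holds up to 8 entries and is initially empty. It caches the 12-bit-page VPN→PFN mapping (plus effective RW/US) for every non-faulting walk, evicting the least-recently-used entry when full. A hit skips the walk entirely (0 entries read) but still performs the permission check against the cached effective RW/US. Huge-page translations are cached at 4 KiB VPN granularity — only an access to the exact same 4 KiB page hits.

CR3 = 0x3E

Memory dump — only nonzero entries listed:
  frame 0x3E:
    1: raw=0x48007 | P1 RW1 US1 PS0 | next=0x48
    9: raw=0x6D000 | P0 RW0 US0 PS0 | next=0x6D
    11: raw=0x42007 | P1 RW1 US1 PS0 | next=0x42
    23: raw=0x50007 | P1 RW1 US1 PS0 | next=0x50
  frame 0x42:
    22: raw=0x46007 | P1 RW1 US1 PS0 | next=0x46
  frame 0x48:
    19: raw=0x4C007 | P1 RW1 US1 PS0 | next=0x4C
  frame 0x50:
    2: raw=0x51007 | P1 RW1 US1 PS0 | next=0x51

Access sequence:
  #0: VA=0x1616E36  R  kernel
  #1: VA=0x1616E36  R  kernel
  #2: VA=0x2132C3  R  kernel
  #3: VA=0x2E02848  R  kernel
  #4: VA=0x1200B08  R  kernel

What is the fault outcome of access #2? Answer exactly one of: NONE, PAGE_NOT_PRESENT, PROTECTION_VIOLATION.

Per-access translation:
#0 VA=0x1616E36 (r,kernel):
  lvl0: tbl 0x3E, slot 11 ⇒ 0x42007 (P1/RW1/US1/PS0)
  lvl1: tbl 0x42, slot 22 ⇒ 0x46007 (P1/RW1/US1/PS0)
  ✓ 0x46E36  — 2 lookups
#1 VA=0x1616E36 (r,kernel):
  TLB hit vpn=0x1616 → PA=0x46E36
#2 VA=0x2132C3 (r,kernel):
  lvl0: tbl 0x3E, slot 1 ⇒ 0x48007 (P1/RW1/US1/PS0)
  lvl1: tbl 0x48, slot 19 ⇒ 0x4C007 (P1/RW1/US1/PS0)
  ✓ 0x4C2C3  — 2 lookups
#3 VA=0x2E02848 (r,kernel):
  lvl0: tbl 0x3E, slot 23 ⇒ 0x50007 (P1/RW1/US1/PS0)
  lvl1: tbl 0x50, slot 2 ⇒ 0x51007 (P1/RW1/US1/PS0)
  ✓ 0x51848  — 2 lookups
#4 VA=0x1200B08 (r,kernel):
  lvl0: tbl 0x3E, slot 9 ⇒ 0x6D000 (P0/RW0/US0/PS0)
  ⇒ fault: PAGE_NOT_PRESENT  — 1 lookups

Access #2 fault: NONE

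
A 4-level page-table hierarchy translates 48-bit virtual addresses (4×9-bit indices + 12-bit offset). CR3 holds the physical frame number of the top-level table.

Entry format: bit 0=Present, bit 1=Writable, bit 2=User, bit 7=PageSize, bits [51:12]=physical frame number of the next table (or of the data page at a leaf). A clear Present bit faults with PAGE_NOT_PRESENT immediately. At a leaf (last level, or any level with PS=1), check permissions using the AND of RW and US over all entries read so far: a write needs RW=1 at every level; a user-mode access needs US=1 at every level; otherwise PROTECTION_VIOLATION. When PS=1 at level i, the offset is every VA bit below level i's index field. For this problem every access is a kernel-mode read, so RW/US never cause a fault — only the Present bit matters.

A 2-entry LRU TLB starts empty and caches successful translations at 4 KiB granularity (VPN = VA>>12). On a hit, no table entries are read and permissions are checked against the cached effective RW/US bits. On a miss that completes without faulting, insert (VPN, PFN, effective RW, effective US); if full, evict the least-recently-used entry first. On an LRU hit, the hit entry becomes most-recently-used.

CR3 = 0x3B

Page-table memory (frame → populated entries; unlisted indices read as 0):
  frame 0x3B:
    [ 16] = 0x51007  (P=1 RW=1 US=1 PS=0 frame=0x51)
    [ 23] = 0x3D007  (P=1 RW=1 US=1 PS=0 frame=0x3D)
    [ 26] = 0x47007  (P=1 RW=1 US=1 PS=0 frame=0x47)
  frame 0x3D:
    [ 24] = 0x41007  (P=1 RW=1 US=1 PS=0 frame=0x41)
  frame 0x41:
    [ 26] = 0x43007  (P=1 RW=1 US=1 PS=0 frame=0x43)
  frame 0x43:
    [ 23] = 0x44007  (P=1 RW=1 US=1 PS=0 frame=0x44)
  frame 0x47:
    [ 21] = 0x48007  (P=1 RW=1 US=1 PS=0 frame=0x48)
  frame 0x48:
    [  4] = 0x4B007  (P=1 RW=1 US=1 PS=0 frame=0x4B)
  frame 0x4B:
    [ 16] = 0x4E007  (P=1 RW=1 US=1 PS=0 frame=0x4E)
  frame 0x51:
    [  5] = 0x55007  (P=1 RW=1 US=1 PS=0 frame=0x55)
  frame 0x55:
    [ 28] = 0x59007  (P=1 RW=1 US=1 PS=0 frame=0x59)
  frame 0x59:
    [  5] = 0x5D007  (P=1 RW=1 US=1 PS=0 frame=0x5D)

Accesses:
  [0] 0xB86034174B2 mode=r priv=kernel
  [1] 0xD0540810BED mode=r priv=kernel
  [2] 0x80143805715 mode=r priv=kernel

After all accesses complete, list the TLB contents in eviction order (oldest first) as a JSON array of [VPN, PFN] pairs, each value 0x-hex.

Per-access translation:
#0 VA=0xB86034174B2 (r,kernel):
  lvl0: tbl 0x3B, slot 23 ⇒ 0x3D007 (P1/RW1/US1/PS0)
  lvl1: tbl 0x3D, slot 24 ⇒ 0x41007 (P1/RW1/US1/PS0)
  lvl2: tbl 0x41, slot 26 ⇒ 0x43007 (P1/RW1/US1/PS0)
  lvl3: tbl 0x43, slot 23 ⇒ 0x44007 (P1/RW1/US1/PS0)
  ⇒ phys 0x444B2  [4 reads]
#1 VA=0xD0540810BED (r,kernel):
  lvl0: tbl 0x3B, slot 26 ⇒ 0x47007 (P1/RW1/US1/PS0)
  lvl1: tbl 0x47, slot 21 ⇒ 0x48007 (P1/RW1/US1/PS0)
  lvl2: tbl 0x48, slot 4 ⇒ 0x4B007 (P1/RW1/US1/PS0)
  lvl3: tbl 0x4B, slot 16 ⇒ 0x4E007 (P1/RW1/US1/PS0)
  ⇒ phys 0x4EBED  [4 reads]
#2 VA=0x80143805715 (r,kernel):
  lvl0: tbl 0x3B, slot 16 ⇒ 0x51007 (P1/RW1/US1/PS0)
  lvl1: tbl 0x51, slot 5 ⇒ 0x55007 (P1/RW1/US1/PS0)
  lvl2: tbl 0x55, slot 28 ⇒ 0x59007 (P1/RW1/US1/PS0)
  lvl3: tbl 0x59, slot 5 ⇒ 0x5D007 (P1/RW1/US1/PS0)
  ⇒ phys 0x5D715  [4 reads]

TLB: [["0xD0540810", "0x4E"], ["0x80143805", "0x5D"]]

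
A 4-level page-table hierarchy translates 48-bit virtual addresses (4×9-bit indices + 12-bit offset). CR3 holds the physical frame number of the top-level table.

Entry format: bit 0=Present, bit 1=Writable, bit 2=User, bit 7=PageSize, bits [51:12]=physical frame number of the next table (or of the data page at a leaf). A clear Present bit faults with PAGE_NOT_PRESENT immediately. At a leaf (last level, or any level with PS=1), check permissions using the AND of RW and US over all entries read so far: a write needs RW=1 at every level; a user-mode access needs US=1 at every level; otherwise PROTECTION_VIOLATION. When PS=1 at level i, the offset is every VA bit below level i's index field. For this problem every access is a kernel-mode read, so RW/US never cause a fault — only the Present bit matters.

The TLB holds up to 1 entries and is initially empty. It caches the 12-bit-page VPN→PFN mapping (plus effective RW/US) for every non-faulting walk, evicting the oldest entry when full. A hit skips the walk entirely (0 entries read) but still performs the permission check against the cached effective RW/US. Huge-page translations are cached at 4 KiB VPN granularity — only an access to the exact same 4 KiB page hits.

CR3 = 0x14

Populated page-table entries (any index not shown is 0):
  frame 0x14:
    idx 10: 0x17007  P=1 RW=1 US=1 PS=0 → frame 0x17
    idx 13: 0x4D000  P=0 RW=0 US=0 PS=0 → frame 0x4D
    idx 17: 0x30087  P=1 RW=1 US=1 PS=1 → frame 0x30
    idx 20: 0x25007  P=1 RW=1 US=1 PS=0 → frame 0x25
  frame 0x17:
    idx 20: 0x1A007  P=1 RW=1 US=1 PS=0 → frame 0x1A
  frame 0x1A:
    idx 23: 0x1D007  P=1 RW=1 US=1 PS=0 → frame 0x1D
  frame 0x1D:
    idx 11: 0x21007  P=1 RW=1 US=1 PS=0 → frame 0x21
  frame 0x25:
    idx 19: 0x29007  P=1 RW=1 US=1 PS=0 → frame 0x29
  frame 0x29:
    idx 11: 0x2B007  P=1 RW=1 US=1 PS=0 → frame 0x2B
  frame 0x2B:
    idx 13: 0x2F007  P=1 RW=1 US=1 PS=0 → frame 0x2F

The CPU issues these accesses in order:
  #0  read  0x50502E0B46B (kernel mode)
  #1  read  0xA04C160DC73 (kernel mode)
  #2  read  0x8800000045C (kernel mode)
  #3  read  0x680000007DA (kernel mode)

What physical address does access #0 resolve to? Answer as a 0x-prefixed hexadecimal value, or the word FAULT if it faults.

Walk each access:
#0 VA=0x50502E0B46B (r,kernel):
  lvl0: tbl 0x14, slot 10 ⇒ 0x17007 (P1/RW1/US1/PS0)
  lvl1: tbl 0x17, slot 20 ⇒ 0x1A007 (P1/RW1/US1/PS0)
  lvl2: tbl 0x1A, slot 23 ⇒ 0x1D007 (P1/RW1/US1/PS0)
  lvl3: tbl 0x1D, slot 11 ⇒ 0x21007 (P1/RW1/US1/PS0)
  ✓ 0x2146B  — 4 lookups
#1 VA=0xA04C160DC73 (r,kernel):
  lvl0: tbl 0x14, slot 20 ⇒ 0x25007 (P1/RW1/US1/PS0)
  lvl1: tbl 0x25, slot 19 ⇒ 0x29007 (P1/RW1/US1/PS0)
  lvl2: tbl 0x29, slot 11 ⇒ 0x2B007 (P1/RW1/US1/PS0)
  lvl3: tbl 0x2B, slot 13 ⇒ 0x2F007 (P1/RW1/US1/PS0)
  ✓ 0x2FC73  — 4 lookups
#2 VA=0x8800000045C (r,kernel):
  lvl0: tbl 0x14, slot 17 ⇒ 0x30087 (P1/RW1/US1/PS1)
  ✓ 0x3045C (huge @L0)  — 1 lookups
#3 VA=0x680000007DA (r,kernel):
  lvl0: tbl 0x14, slot 13 ⇒ 0x4D000 (P0/RW0/US0/PS0)
  ✗ PAGE_NOT_PRESENT  [1 reads]

Access #0 PA: 0x2146B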